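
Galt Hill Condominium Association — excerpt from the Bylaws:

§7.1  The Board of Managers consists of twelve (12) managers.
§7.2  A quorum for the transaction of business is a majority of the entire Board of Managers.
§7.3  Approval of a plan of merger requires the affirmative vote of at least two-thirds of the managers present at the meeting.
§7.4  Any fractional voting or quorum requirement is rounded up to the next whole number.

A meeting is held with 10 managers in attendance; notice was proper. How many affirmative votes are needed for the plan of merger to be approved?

7

The plan of merger requires two-thirds of the managers present (10).
2/3 of 10 = 6.67, rounded up to 7.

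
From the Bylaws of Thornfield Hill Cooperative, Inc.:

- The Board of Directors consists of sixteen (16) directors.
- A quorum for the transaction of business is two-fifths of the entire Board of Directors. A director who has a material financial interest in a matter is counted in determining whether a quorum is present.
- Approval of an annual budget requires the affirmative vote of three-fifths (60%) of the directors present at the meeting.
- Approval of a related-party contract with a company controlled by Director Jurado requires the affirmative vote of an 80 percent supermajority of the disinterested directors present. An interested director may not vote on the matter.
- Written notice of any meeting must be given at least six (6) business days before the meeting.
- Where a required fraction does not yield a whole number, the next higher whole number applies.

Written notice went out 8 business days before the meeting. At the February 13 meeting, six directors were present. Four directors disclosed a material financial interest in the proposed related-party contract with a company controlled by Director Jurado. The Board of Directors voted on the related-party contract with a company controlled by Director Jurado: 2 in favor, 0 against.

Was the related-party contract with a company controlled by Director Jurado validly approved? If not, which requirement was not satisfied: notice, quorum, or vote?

Invalid — quorum requirement not satisfied.

Notice: 8 business days given; 6 required (8 ≥ 6). Satisfied.
Quorum: 6 present (interested directors count toward quorum); quorum is 7. Not satisfied.
Vote: the related-party contract with a company controlled by Director Jurado requires four-fifths of the disinterested directors present (6 − 4 = 2). 4/5 of 2 = 1.60, rounded up to 2, so 2 affirmative votes are needed; 2 voted in favor. Satisfied. (Moot — without a quorum no business can be validly transacted.)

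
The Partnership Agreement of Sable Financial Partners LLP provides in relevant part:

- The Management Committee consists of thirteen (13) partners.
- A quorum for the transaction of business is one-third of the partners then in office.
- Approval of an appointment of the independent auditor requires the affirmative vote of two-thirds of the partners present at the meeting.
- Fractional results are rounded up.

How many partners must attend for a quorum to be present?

5

1/3 of 13 = 4.33, rounded up to 5.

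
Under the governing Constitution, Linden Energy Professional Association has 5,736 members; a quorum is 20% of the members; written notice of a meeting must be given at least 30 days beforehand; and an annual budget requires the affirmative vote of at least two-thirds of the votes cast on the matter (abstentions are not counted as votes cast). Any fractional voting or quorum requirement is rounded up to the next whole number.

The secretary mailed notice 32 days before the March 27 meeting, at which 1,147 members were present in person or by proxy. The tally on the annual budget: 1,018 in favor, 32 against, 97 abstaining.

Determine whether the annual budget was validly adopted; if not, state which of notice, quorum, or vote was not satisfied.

Invalid — quorum requirement not satisfied.

Notice: 32 days given; 30 required. Satisfied.
Quorum: 20% of 5,736 = 1,147.20, rounded up to 1,148; 1,147 present. Not satisfied.
Vote: requires two-thirds of the votes cast (1,147 − 97 abstaining = 1,050); 2/3 of 1050 = 700, so 700 needed; 1,018 in favor. Satisfied.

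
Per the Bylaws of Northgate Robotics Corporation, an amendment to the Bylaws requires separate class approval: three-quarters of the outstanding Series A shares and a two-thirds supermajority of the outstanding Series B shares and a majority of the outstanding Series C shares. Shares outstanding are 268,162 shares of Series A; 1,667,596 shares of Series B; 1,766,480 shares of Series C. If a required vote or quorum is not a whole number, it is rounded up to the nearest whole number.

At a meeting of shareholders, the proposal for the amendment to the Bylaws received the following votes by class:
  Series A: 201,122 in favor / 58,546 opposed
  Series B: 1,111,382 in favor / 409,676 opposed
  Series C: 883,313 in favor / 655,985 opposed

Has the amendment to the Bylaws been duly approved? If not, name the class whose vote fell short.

Not approved — the Series B shares did not give the required vote.

Series A: 3/4 of 268162 = 201121.50, rounded up to 201122; 201,122 required, 201,122 in favor — approved.
Series B: 2/3 of 1667596 = 1111730.67, rounded up to 1111731; 1,111,731 required, 1,111,382 in favor — not approved.
Series C: a majority of 1766480 is 883241; 883,241 required, 883,313 in favor — approved.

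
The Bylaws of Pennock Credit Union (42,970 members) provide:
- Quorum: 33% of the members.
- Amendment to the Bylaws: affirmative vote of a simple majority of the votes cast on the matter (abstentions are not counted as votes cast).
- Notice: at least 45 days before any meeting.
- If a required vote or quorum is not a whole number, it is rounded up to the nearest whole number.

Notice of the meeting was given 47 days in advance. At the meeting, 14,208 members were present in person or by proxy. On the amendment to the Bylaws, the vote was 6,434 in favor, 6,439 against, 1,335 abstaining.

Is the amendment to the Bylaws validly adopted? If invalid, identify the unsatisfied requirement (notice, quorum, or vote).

Invalid — vote requirement not satisfied.

Notice: 47 days given; 45 required. Satisfied.
Quorum: 33% of 42,970 = 14,180.10, rounded up to 14,181; 14,208 present. Satisfied.
Vote: requires a majority of the votes cast (14,208 − 1,335 abstaining = 12,873); a majority of 12873 is 6437, so 6,437 needed; 6,434 in favor. Not satisfied.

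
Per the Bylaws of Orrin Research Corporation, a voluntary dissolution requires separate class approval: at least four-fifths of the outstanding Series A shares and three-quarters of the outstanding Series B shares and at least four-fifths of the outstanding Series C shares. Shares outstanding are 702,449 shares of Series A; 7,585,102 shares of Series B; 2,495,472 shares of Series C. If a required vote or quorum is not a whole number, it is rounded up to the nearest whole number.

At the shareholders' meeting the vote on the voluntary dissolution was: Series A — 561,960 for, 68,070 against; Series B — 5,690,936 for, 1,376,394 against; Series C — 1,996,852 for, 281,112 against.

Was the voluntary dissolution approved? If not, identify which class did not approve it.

Series A: 4/5 of 702449 = 561959.20, rounded up to 561960; 561,960 required, 561,960 in favor — approved.
Series B: 3/4 of 7585102 = 5688826.50, rounded up to 5688827; 5,688,827 required, 5,690,936 in favor — approved.
Series C: 4/5 of 2495472 = 1996377.60, rounded up to 1996378; 1,996,378 required, 1,996,852 in favor — approved.

Approved — every class gave the required vote.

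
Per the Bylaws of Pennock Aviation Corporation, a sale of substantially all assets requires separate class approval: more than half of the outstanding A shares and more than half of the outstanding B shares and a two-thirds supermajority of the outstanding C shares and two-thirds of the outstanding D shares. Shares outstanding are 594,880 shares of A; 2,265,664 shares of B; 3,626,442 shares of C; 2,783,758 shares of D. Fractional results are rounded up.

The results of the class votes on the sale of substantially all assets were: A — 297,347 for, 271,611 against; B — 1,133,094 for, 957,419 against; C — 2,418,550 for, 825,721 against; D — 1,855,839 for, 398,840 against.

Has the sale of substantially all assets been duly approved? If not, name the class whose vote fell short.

Not approved — the A shares did not give the required vote.

A: a majority of 594880 is 297441; 297,441 required, 297,347 in favor — not approved.
B: a majority of 2265664 is 1132833; 1,132,833 required, 1,133,094 in favor — approved.
C: 2/3 of 3626442 = 2417628; 2,417,628 required, 2,418,550 in favor — approved.
D: 2/3 of 2783758 = 1855838.67, rounded up to 1855839; 1,855,839 required, 1,855,839 in favor — approved.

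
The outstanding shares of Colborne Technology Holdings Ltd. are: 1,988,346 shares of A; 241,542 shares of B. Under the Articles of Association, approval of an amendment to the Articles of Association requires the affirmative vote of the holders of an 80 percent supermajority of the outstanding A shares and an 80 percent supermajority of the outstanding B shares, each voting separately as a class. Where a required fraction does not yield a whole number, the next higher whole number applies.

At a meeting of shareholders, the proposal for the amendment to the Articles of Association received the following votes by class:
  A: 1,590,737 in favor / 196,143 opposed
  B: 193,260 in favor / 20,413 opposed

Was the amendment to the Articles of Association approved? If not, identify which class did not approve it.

Approved — every class gave the required vote.

A: 4/5 of 1988346 = 1590676.80, rounded up to 1590677; 1,590,677 required, 1,590,737 in favor — approved.
B: 4/5 of 241542 = 193233.60, rounded up to 193234; 193,234 required, 193,260 in favor — approved.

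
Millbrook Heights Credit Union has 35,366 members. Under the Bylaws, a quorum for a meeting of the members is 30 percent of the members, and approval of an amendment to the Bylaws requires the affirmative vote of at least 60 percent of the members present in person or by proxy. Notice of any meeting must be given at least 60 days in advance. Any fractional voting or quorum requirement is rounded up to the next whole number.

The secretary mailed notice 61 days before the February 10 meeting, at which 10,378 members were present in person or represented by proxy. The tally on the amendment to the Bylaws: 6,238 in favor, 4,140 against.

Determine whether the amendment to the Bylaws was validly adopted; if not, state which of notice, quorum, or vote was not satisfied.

Invalid — quorum requirement not satisfied.

Notice: 61 days given; 60 required. Satisfied.
Quorum: 30% of 35,366 = 10,609.80, rounded up to 10,610; 10,378 present. Not satisfied.
Vote: requires three-fifths of those present (10,378); 3/5 of 10378 = 6226.80, rounded up to 6227, so 6,227 needed; 6,238 in favor. Satisfied.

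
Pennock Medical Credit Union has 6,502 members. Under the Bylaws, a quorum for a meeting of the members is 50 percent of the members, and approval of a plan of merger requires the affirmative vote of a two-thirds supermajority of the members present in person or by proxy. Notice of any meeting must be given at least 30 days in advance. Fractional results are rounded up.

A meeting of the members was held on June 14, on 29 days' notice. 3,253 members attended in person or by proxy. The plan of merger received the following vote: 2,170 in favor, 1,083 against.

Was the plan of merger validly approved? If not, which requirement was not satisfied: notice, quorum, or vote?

Notice: 29 days given; 30 required. Not satisfied.
Quorum: 50% of 6,502 = 3,251; 3,253 present. Satisfied.
Vote: requires two-thirds of those present (3,253); 2/3 of 3253 = 2168.67, rounded up to 2169, so 2,169 needed; 2,170 in favor. Satisfied.

Invalid — notice requirement not satisfied.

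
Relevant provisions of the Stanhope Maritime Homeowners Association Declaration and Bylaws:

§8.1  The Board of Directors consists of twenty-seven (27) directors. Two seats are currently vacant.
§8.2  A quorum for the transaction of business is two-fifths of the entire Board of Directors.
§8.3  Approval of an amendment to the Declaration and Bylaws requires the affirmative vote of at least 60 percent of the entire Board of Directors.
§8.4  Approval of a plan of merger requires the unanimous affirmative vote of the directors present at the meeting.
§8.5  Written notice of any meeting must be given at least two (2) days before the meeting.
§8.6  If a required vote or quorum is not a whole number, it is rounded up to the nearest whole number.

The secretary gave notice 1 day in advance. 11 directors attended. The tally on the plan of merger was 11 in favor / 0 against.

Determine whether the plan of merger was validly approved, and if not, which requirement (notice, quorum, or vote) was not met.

Notice: 1 day given; 2 required (1 < 2). Not satisfied.
Quorum: 11 present; quorum is 11. Satisfied.
Vote: the plan of merger requires the unanimous vote of the directors present (11). Unanimous means all 11, so 11 affirmative votes are needed; 11 voted in favor. Satisfied.

Invalid — notice requirement not satisfied.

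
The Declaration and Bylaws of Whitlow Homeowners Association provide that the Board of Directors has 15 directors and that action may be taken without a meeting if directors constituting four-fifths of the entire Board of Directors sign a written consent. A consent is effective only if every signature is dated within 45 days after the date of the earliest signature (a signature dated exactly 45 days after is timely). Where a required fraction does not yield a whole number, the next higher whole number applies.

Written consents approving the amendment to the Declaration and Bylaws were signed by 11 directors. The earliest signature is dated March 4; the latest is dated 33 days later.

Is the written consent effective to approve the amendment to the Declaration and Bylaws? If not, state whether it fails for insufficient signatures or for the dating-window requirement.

Signatures required: four-fifths of 15 — 4/5 of 15 = 12, so 12 needed; 11 signed. Insufficient.
Dating window: the latest signature is 33 days after the earliest; the limit is 45 days. Within the window.

Not effective — insufficient signatures.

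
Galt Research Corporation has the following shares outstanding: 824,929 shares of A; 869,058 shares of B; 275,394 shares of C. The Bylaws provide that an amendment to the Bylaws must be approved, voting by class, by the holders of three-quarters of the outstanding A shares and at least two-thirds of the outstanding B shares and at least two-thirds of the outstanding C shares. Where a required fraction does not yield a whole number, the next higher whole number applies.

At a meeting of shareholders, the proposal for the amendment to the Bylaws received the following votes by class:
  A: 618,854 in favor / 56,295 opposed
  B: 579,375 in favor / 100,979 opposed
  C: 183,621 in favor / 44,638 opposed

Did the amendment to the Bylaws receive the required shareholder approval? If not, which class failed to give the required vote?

Approved — every class gave the required vote.

A: 3/4 of 824929 = 618696.75, rounded up to 618697; 618,697 required, 618,854 in favor — approved.
B: 2/3 of 869058 = 579372; 579,372 required, 579,375 in favor — approved.
C: 2/3 of 275394 = 183596; 183,596 required, 183,621 in favor — approved.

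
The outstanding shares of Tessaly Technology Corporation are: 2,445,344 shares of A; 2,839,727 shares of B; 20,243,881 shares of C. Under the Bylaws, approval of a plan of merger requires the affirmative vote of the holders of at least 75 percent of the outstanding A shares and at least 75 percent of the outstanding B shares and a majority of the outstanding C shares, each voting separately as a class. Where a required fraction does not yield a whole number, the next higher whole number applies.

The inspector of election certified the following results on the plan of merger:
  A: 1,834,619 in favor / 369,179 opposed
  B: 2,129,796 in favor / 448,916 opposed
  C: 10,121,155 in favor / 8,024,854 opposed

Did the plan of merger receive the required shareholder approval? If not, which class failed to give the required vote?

Not approved — the C shares did not give the required vote.

A: 3/4 of 2445344 = 1834008; 1,834,008 required, 1,834,619 in favor — approved.
B: 3/4 of 2839727 = 2129795.25, rounded up to 2129796; 2,129,796 required, 2,129,796 in favor — approved.
C: a majority of 20243881 is 10121941; 10,121,941 required, 10,121,155 in favor — not approved.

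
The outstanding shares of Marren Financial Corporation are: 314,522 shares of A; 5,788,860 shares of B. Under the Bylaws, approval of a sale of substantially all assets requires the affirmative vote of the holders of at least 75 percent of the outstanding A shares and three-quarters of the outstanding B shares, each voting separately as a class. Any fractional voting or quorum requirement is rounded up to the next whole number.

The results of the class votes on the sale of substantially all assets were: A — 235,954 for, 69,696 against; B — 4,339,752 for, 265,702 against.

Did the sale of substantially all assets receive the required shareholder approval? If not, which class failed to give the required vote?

A: 3/4 of 314522 = 235891.50, rounded up to 235892; 235,892 required, 235,954 in favor — approved.
B: 3/4 of 5788860 = 4341645; 4,341,645 required, 4,339,752 in favor — not approved.

Not approved — the B shares did not give the required vote.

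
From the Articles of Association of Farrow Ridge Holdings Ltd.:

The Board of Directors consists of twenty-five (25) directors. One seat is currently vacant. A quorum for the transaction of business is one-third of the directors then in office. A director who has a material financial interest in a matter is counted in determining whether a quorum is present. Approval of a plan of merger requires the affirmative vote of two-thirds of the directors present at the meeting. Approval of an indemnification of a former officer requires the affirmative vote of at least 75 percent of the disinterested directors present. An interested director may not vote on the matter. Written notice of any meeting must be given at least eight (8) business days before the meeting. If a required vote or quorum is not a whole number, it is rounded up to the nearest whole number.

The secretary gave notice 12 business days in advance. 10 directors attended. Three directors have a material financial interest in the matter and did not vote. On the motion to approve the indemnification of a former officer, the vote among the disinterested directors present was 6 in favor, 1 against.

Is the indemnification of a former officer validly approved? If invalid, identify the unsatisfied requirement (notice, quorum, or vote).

Notice: 12 business days given; 8 required (12 ≥ 8). Satisfied.
Quorum: 10 present (interested directors count toward quorum); quorum is 8. Satisfied.
Vote: the indemnification of a former officer requires three-fourths of the disinterested directors present (10 − 3 = 7). 3/4 of 7 = 5.25, rounded up to 6, so 6 affirmative votes are needed; 6 voted in favor. Satisfied.

Valid — all requirements satisfied.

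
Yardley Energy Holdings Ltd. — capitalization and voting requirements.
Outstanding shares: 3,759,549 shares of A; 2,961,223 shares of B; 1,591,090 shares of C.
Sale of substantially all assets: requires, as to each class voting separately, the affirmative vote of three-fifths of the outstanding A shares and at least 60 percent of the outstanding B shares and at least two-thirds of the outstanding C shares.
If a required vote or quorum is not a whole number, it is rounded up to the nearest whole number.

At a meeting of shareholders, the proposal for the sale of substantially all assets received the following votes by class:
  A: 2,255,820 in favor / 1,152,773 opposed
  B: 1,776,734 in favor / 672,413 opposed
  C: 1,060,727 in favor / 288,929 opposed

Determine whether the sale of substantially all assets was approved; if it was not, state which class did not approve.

Approved — every class gave the required vote.

A: 3/5 of 3759549 = 2255729.40, rounded up to 2255730; 2,255,730 required, 2,255,820 in favor — approved.
B: 3/5 of 2961223 = 1776733.80, rounded up to 1776734; 1,776,734 required, 1,776,734 in favor — approved.
C: 2/3 of 1591090 = 1060726.67, rounded up to 1060727; 1,060,727 required, 1,060,727 in favor — approved.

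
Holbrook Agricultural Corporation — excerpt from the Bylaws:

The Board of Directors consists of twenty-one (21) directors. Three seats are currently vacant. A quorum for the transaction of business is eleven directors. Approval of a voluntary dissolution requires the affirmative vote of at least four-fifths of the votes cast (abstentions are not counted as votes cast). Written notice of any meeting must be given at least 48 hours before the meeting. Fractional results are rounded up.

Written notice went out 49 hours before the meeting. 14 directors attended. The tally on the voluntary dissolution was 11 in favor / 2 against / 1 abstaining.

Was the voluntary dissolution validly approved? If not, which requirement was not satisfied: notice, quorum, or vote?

Valid — all requirements satisfied.

Notice: 49 hours given; 48 required (49 ≥ 48). Satisfied.
Quorum: 14 present; quorum is 11. Satisfied.
Vote: the voluntary dissolution requires four-fifths of the votes cast (14 present − 1 abstaining = 13). 4/5 of 13 = 10.40, rounded up to 11, so 11 affirmative votes are needed; 11 voted in favor. Satisfied.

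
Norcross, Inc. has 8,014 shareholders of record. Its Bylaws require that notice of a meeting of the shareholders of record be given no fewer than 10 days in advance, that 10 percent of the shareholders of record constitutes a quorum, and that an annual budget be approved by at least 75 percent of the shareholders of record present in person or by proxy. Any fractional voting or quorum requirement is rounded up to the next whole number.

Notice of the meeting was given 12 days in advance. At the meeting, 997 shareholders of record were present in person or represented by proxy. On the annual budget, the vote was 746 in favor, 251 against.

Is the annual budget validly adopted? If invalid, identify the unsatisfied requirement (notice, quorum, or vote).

Invalid — vote requirement not satisfied.

Notice: 12 days given; 10 required. Satisfied.
Quorum: 10% of 8,014 = 801.40, rounded up to 802; 997 present. Satisfied.
Vote: requires three-fourths of those present (997); 3/4 of 997 = 747.75, rounded up to 748, so 748 needed; 746 in favor. Not satisfied.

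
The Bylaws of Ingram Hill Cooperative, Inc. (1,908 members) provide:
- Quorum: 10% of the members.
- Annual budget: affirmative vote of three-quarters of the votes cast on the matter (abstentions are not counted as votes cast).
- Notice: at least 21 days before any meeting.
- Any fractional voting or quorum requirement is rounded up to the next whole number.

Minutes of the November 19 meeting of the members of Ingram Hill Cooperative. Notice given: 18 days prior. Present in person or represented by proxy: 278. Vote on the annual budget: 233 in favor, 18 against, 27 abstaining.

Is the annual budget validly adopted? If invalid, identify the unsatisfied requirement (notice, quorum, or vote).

Invalid — notice requirement not satisfied.

Notice: 18 days given; 21 required. Not satisfied.
Quorum: 10% of 1,908 = 190.80, rounded up to 191; 278 present. Satisfied.
Vote: requires three-fourths of the votes cast (278 − 27 abstaining = 251); 3/4 of 251 = 188.25, rounded up to 189, so 189 needed; 233 in favor. Satisfied.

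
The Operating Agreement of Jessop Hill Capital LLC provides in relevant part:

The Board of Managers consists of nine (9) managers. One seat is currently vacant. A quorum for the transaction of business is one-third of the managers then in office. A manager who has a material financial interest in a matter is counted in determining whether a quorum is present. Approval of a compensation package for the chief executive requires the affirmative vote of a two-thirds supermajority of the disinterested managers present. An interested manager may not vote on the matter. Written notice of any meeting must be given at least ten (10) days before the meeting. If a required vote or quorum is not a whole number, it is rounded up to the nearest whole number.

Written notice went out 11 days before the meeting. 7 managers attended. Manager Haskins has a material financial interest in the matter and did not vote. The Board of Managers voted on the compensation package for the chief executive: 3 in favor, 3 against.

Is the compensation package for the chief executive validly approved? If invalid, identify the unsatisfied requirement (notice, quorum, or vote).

Invalid — vote requirement not satisfied.

Notice: 11 days given; 10 required (11 ≥ 10). Satisfied.
Quorum: 7 present (interested managers count toward quorum); quorum is 3. Satisfied.
Vote: the compensation package for the chief executive requires two-thirds of the disinterested managers present (7 − 1 = 6). 2/3 of 6 = 4, so 4 affirmative votes are needed; 3 voted in favor. Not satisfied.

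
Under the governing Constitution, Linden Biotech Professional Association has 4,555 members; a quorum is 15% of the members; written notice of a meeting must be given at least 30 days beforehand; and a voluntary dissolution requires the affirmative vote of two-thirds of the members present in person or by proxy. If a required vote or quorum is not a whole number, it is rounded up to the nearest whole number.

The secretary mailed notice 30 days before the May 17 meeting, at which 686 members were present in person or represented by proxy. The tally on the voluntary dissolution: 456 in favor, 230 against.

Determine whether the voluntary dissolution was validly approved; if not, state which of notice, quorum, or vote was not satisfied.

Invalid — vote requirement not satisfied.

Notice: 30 days given; 30 required. Satisfied.
Quorum: 15% of 4,555 = 683.25, rounded up to 684; 686 present. Satisfied.
Vote: requires two-thirds of those present (686); 2/3 of 686 = 457.33, rounded up to 458, so 458 needed; 456 in favor. Not satisfied.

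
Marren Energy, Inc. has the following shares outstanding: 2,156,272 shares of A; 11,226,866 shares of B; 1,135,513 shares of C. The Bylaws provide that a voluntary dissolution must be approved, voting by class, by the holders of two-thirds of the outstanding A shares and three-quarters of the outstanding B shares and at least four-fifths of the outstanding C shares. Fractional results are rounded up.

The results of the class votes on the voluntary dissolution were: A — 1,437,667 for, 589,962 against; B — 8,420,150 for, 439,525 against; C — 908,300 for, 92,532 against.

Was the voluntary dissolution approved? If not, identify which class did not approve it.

A: 2/3 of 2156272 = 1437514.67, rounded up to 1437515; 1,437,515 required, 1,437,667 in favor — approved.
B: 3/4 of 11226866 = 8420149.50, rounded up to 8420150; 8,420,150 required, 8,420,150 in favor — approved.
C: 4/5 of 1135513 = 908410.40, rounded up to 908411; 908,411 required, 908,300 in favor — not approved.

Not approved — the C shares did not give the required vote.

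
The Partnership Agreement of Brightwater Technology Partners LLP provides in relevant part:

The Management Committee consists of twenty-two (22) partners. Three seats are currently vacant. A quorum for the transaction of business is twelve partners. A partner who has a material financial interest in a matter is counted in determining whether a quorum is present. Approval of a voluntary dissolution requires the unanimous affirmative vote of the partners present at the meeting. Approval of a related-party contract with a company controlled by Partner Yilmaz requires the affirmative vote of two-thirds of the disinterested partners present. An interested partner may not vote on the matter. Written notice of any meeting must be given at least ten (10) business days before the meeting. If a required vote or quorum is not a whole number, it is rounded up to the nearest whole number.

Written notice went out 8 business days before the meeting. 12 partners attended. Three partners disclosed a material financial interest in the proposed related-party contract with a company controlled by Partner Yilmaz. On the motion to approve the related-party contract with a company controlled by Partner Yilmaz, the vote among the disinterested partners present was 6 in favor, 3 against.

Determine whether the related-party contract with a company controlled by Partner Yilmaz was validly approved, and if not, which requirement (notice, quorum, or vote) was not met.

Invalid — notice requirement not satisfied.

Notice: 8 business days given; 10 required (8 < 10). Not satisfied.
Quorum: 12 present (interested partners count toward quorum); quorum is 12. Satisfied.
Vote: the related-party contract with a company controlled by Partner Yilmaz requires two-thirds of the disinterested partners present (12 − 3 = 9). 2/3 of 9 = 6, so 6 affirmative votes are needed; 6 voted in favor. Satisfied.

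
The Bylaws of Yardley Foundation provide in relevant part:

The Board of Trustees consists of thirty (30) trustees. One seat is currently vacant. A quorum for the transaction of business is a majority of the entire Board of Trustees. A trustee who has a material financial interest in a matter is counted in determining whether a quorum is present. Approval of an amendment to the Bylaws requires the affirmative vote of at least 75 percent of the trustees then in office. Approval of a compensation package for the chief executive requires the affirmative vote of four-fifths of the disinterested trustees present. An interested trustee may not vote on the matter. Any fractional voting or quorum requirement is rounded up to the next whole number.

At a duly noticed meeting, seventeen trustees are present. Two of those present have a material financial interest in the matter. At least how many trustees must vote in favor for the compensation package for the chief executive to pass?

12

The compensation package for the chief executive requires four-fifths of the disinterested trustees present (17 − 2 = 15).
4/5 of 15 = 12.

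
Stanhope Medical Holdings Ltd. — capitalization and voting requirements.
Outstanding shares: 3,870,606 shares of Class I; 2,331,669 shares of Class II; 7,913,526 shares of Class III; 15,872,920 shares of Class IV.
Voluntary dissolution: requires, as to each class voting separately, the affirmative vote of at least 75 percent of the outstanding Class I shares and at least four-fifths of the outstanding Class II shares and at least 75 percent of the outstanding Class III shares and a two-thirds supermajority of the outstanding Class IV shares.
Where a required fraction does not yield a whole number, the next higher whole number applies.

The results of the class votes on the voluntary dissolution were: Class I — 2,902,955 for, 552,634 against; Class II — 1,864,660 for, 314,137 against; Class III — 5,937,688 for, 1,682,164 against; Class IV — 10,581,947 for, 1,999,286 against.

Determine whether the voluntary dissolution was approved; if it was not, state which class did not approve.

Class I: 3/4 of 3870606 = 2902954.50, rounded up to 2902955; 2,902,955 required, 2,902,955 in favor — approved.
Class II: 4/5 of 2331669 = 1865335.20, rounded up to 1865336; 1,865,336 required, 1,864,660 in favor — not approved.
Class III: 3/4 of 7913526 = 5935144.50, rounded up to 5935145; 5,935,145 required, 5,937,688 in favor — approved.
Class IV: 2/3 of 15872920 = 10581946.67, rounded up to 10581947; 10,581,947 required, 10,581,947 in favor — approved.

Not approved — the Class II shares did not give the required vote.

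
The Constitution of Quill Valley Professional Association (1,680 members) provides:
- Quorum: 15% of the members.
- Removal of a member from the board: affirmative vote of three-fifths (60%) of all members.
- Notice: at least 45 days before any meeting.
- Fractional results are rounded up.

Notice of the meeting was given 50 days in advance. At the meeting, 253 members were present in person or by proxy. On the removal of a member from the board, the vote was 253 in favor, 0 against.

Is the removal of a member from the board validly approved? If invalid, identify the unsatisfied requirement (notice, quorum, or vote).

Notice: 50 days given; 45 required. Satisfied.
Quorum: 15% of 1,680 = 252; 253 present. Satisfied.
Vote: requires three-fifths of all members (1,680); 3/5 of 1680 = 1008, so 1,008 needed; 253 in favor. Not satisfied.

Invalid — vote requirement not satisfied.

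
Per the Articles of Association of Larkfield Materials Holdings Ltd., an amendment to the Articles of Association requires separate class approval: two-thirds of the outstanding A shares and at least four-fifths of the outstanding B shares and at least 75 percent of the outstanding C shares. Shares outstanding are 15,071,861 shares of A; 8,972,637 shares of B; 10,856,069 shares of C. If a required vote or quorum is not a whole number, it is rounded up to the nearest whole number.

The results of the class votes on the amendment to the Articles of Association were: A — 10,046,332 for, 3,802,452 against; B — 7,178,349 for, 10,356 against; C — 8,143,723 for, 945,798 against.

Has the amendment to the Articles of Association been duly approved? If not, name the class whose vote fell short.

Not approved — the A shares did not give the required vote.

A: 2/3 of 15071861 = 10047907.33, rounded up to 10047908; 10,047,908 required, 10,046,332 in favor — not approved.
B: 4/5 of 8972637 = 7178109.60, rounded up to 7178110; 7,178,110 required, 7,178,349 in favor — approved.
C: 3/4 of 10856069 = 8142051.75, rounded up to 8142052; 8,142,052 required, 8,143,723 in favor — approved.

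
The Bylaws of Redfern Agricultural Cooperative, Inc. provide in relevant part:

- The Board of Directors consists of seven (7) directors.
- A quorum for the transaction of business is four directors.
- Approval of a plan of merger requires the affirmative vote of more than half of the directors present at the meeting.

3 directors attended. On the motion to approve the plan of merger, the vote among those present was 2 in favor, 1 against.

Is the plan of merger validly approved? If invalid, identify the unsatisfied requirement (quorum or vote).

Quorum: 3 present; quorum is 4. Not satisfied.
Vote: the plan of merger requires a majority of the directors present (3). A majority of 3 is 2, so 2 affirmative votes are needed; 2 voted in favor. Satisfied. (Moot — without a quorum no business can be validly transacted.)

Invalid — quorum requirement not satisfied.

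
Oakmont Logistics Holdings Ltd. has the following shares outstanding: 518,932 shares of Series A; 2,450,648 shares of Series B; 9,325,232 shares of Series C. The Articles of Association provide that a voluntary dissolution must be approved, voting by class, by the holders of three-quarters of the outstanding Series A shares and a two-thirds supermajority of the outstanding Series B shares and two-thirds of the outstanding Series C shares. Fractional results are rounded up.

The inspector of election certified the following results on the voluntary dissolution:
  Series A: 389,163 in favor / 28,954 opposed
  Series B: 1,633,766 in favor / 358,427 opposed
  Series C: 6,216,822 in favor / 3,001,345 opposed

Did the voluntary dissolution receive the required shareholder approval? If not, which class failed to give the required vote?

Not approved — the Series A shares did not give the required vote.

Series A: 3/4 of 518932 = 389199; 389,199 required, 389,163 in favor — not approved.
Series B: 2/3 of 2450648 = 1633765.33, rounded up to 1633766; 1,633,766 required, 1,633,766 in favor — approved.
Series C: 2/3 of 9325232 = 6216821.33, rounded up to 6216822; 6,216,822 required, 6,216,822 in favor — approved.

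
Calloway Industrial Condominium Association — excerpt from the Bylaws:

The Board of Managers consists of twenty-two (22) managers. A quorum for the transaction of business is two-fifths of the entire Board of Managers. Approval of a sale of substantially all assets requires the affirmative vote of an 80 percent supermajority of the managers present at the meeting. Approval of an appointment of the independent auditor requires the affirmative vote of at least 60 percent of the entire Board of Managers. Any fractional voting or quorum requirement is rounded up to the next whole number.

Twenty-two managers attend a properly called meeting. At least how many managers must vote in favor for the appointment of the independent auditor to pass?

The appointment of the independent auditor requires three-fifths of the entire Board of Managers (22).
3/5 of 22 = 13.20, rounded up to 14.

14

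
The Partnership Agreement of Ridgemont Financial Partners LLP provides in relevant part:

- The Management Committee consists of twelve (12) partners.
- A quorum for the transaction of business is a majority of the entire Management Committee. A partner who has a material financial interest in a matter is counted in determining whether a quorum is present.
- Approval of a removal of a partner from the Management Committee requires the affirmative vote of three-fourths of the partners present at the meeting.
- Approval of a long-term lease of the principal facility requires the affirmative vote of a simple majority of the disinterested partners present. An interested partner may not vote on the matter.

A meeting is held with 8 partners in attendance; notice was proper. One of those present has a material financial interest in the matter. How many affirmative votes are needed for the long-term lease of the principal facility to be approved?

The long-term lease of the principal facility requires a majority of the disinterested partners present (8 − 1 = 7).
A majority of 7 is 4.

4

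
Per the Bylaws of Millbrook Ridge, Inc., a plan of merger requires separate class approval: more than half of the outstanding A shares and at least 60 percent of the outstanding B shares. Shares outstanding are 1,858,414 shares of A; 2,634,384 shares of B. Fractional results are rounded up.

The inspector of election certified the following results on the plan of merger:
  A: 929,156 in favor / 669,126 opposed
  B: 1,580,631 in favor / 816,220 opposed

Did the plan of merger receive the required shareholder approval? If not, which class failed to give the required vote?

Not approved — the A shares did not give the required vote.

A: a majority of 1858414 is 929208; 929,208 required, 929,156 in favor — not approved.
B: 3/5 of 2634384 = 1580630.40, rounded up to 1580631; 1,580,631 required, 1,580,631 in favor — approved.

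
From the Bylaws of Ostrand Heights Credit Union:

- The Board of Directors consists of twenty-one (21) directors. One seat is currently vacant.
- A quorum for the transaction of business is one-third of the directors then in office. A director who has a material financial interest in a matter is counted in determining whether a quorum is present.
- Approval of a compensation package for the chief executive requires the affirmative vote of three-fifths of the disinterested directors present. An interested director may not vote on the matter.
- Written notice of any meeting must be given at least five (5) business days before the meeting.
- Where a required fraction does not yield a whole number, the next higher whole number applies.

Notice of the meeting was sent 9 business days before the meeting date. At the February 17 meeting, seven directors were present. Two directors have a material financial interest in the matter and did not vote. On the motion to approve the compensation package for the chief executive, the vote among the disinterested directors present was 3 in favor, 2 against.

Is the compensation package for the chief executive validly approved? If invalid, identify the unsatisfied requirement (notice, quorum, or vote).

Valid — all requirements satisfied.

Notice: 9 business days given; 5 required (9 ≥ 5). Satisfied.
Quorum: 7 present (interested directors count toward quorum); quorum is 7. Satisfied.
Vote: the compensation package for the chief executive requires three-fifths of the disinterested directors present (7 − 2 = 5). 3/5 of 5 = 3, so 3 affirmative votes are needed; 3 voted in favor. Satisfied.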